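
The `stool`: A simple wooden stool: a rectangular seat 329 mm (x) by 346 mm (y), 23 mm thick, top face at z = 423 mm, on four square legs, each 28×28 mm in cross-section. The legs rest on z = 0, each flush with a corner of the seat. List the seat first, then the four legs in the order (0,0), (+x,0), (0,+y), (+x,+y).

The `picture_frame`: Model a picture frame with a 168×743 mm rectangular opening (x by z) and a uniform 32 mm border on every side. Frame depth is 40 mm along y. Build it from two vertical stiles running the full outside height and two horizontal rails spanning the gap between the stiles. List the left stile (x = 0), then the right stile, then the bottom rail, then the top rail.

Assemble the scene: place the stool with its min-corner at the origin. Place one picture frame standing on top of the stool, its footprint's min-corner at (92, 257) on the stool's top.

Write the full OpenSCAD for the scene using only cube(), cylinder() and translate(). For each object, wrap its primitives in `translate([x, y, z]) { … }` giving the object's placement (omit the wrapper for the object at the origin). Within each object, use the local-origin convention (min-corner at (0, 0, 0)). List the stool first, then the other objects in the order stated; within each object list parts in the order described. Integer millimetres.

translate([0, 0, 400]) cube([329, 346, 23]);
cube([28, 28, 400]);
translate([301, 0, 0]) cube([28, 28, 400]);
translate([0, 318, 0]) cube([28, 28, 400]);
translate([301, 318, 0]) cube([28, 28, 400]);
translate([92, 257, 423]) {
  cube([32, 40, 807]);
  translate([200, 0, 0]) cube([32, 40, 807]);
  translate([32, 0, 0]) cube([168, 40, 32]);
  translate([32, 0, 775]) cube([168, 40, 32]);
}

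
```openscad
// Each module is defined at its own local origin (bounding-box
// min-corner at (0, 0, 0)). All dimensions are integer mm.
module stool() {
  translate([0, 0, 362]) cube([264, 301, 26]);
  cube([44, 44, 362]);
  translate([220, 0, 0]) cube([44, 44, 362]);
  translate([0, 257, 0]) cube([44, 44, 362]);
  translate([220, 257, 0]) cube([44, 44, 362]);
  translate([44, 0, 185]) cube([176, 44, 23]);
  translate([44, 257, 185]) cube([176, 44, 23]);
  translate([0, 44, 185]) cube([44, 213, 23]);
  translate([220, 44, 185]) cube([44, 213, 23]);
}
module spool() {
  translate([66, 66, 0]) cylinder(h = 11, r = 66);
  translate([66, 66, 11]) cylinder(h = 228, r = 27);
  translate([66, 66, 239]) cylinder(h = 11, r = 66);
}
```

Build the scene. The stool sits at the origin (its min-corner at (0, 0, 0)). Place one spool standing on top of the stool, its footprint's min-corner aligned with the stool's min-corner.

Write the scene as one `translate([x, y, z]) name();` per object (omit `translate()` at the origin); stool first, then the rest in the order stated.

stool();
translate([0, 0, 388]) spool();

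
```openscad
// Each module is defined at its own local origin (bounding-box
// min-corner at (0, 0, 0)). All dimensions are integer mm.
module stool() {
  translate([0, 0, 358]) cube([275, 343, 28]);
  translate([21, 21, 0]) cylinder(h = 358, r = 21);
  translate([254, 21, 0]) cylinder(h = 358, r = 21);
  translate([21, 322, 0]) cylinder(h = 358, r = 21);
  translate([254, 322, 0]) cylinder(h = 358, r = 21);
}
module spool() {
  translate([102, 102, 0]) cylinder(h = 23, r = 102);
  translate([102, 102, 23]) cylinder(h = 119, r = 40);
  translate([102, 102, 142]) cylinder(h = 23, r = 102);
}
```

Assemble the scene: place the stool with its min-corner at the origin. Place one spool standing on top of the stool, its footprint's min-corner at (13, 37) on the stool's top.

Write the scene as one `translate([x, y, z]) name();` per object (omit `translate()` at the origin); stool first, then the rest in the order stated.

stool();
translate([13, 37, 386]) spool();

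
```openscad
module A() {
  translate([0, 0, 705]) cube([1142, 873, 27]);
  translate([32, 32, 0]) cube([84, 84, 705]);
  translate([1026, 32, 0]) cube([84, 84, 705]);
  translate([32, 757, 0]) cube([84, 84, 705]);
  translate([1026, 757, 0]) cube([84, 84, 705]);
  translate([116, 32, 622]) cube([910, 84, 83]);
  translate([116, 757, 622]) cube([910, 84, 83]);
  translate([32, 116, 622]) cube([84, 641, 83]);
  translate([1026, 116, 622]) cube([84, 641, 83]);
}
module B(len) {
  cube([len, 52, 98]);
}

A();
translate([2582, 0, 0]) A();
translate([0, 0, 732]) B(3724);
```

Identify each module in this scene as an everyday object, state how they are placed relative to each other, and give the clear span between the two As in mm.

A is a table. B is a beam. A beam spans the tops of two tables. The clear span between the two tables is 1440 mm.

Second table starts at x = 2582; first ends at x = 1142; clear span = 2582 − 1142 = 1440 mm.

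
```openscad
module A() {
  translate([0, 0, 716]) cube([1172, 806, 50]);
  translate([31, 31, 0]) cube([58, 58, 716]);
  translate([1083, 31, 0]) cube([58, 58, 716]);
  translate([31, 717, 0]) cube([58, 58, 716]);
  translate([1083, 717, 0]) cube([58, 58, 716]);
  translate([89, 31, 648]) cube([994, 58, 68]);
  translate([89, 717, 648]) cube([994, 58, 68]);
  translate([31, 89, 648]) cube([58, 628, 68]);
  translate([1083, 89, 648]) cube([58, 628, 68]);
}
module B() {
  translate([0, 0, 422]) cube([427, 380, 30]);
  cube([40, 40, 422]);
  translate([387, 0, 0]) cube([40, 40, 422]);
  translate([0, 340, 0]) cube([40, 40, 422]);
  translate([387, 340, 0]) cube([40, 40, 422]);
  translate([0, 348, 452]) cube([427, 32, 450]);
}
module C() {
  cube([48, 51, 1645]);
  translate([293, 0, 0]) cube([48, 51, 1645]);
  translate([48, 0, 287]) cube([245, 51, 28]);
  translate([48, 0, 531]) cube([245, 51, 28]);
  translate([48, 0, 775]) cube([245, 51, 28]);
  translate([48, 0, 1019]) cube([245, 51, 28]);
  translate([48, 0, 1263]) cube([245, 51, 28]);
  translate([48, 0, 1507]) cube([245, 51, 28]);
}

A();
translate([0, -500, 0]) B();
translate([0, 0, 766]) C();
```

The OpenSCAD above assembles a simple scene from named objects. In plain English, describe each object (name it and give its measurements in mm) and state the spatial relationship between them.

A is a table: top 1172 mm (x) × 806 mm (y), 50 mm thick, upper face at z = 766 mm, on four 58×58 mm square legs, each inset 31 mm from the nearest pair of top edges, running from z = 0 to the bottom of the top. Four apron rails, 58 mm thick and 68 mm tall, run between adjacent legs with their top edges flush with the underside of the top and their outer faces flush with the legs' outer faces.

B is a chair. The seat is a 427×380×30 mm slab with its top at z = 452 mm, on four 40×40 mm corner legs (flush with the seat edges, standing on z = 0). A flat backrest 32 mm thick, 450 mm tall, spans the full seat width and rises from the seat top along its +y edge, rear face flush with the rear of the seat.

C is a wooden ladder with two side rails of 48×51 mm section and 1645 mm height, set 341 mm apart overall. Between them run 6 rectangular rungs (51 mm deep, 28 mm thick), front faces flush with the rails' −y face. The bottom of the first rung is 287 mm above the floor and each subsequent rung is 244 mm higher than the one below.

The chair is on the floor beside the table on its −y side. The ladder is on top of the table.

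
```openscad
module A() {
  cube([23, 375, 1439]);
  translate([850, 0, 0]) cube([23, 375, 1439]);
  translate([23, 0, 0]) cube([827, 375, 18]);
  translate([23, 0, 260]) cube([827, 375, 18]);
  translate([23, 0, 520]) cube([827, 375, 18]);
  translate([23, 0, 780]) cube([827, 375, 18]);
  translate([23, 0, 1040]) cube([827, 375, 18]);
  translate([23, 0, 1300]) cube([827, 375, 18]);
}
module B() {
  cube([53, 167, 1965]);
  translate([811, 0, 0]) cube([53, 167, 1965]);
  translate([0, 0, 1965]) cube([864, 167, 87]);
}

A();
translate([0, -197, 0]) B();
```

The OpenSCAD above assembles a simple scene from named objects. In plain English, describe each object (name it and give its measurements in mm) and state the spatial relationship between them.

A is a bookshelf 873 mm wide overall, 375 mm deep and 1439 mm tall. The two sides are 23 mm thick vertical panels. 6 horizontal shelves of 18 mm thickness span between the inner faces of the sides; the lowest shelf sits on the floor and shelves are stacked with a clear vertical gap of 242 mm between each pair.

B is a door frame. The clear opening is 758 mm wide and 1965 mm high. Two 53 mm wide jambs, 167 mm deep, stand either side of the opening from the floor to the top of the opening. A 87 mm thick head sits across the top of both jambs, spanning the full outside width of the frame.

The door frame is on the floor beside the bookshelf on its −y side.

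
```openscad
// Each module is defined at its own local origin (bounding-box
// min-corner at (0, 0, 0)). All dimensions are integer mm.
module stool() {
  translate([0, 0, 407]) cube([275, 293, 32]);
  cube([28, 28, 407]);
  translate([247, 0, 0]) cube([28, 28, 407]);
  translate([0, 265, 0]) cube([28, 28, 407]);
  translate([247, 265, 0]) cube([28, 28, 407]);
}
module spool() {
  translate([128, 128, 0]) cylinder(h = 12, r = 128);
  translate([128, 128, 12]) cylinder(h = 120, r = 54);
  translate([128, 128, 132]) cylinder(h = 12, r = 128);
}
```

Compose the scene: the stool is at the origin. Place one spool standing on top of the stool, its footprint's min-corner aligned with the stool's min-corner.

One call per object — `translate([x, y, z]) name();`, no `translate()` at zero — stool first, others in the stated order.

stool();
translate([0, 0, 439]) spool();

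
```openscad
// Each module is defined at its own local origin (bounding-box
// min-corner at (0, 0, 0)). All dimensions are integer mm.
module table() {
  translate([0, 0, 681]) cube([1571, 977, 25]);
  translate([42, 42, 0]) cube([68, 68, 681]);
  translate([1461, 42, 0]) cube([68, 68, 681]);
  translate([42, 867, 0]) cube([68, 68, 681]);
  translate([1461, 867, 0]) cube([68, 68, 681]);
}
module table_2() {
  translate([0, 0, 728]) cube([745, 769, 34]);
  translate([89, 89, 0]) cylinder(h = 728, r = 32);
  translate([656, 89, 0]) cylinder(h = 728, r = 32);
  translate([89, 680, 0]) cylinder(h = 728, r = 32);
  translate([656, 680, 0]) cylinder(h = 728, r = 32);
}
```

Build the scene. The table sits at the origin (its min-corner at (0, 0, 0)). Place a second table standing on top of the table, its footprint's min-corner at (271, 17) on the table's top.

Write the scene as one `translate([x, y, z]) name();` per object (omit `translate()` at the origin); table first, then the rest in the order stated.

table();
translate([271, 17, 706]) table_2();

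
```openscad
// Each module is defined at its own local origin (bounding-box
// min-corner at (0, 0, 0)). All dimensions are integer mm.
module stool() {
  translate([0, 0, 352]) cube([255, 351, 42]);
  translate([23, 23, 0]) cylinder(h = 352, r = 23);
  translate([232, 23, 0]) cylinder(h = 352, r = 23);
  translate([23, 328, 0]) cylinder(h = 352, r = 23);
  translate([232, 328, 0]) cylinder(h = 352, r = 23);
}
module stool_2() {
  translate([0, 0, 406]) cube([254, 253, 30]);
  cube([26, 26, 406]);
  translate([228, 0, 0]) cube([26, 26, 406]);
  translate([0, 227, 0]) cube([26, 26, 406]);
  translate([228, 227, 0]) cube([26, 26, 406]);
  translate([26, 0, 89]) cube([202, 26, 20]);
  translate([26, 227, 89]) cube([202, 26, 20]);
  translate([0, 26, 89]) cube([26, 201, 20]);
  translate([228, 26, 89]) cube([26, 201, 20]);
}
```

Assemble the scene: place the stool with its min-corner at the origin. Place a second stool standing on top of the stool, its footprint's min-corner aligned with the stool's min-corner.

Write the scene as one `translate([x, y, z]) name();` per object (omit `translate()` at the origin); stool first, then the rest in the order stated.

stool();
translate([0, 0, 394]) stool_2();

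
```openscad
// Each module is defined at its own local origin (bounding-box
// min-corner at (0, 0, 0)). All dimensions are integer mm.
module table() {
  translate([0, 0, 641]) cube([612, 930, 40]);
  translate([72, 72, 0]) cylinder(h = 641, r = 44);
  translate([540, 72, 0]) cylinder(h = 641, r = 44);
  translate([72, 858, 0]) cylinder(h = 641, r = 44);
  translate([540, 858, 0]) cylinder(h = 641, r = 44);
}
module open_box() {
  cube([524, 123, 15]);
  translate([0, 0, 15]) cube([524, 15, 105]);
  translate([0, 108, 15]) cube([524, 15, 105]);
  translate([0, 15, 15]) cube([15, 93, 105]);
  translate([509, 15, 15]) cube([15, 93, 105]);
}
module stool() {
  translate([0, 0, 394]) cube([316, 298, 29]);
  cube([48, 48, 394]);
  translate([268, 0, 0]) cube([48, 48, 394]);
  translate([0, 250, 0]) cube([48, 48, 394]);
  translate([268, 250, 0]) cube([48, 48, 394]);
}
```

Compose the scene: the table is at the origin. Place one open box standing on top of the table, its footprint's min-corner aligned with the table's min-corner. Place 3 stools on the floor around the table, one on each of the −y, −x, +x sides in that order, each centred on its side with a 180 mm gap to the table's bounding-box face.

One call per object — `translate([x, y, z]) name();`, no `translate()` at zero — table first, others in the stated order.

table();
translate([0, 0, 681]) open_box();
translate([148, -478, 0]) stool();
translate([-496, 316, 0]) stool();
translate([792, 316, 0]) stool();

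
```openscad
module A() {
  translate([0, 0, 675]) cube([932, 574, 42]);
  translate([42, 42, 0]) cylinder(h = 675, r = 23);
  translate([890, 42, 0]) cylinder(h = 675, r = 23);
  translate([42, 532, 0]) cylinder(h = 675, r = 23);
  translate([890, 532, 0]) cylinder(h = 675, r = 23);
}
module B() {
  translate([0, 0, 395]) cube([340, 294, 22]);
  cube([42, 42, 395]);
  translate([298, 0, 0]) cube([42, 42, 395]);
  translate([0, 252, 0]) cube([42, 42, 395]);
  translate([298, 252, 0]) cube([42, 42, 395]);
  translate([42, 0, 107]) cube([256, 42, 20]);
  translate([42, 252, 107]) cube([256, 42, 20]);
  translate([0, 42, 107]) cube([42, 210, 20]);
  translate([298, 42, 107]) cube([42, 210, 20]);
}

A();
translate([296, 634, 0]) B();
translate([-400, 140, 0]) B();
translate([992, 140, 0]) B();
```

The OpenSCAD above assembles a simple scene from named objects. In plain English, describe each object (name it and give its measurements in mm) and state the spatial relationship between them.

A is a table with a 932×574 mm rectangular top, 42 mm thick, top surface at z = 717 mm, supported by four round legs of 46 mm diameter, each leg's bounding box inset 19 mm from the nearest pair of top edges, running from the floor.

B is a four-legged stool. The seat is a 340×294×22 mm slab whose top surface is at z = 417 mm; four square legs, each 42×42 mm in cross-section, run from the floor (z = 0) to the underside of the seat, each flush with a corner of the seat. Four stretchers, 42 mm wide and 20 mm tall, connect adjacent legs with their undersides at z = 107 mm, each running between the inner faces of the legs it joins and aligned with the legs' outer faces on the other axis.

Three stools sit around the table at the +y, −x, +x sides.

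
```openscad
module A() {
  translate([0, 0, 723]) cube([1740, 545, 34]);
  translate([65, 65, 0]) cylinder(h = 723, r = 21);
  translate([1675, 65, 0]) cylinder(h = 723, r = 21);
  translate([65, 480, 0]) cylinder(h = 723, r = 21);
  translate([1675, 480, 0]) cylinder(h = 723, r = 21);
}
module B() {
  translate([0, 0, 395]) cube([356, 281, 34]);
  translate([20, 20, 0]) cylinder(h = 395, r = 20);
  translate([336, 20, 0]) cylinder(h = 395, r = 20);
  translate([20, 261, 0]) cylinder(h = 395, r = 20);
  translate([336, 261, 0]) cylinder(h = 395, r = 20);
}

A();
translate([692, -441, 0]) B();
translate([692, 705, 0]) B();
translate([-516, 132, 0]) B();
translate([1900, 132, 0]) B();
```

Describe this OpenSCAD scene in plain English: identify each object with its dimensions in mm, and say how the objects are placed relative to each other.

A is a rectangular dining table. The top is 1740×545×34 mm with its upper surface at z = 757 mm. It stands on four round legs of 42 mm diameter, each leg's bounding box inset 44 mm from the nearest pair of top edges, running from the floor to the underside of the top.

B is a four-legged stool. The seat is 356×281 mm, 34 mm thick, top at z = 429 mm. It stands on four round legs, each 40 mm in diameter, from z = 0 to the seat underside, each leg's axis is inset half a diameter from the nearest pair of seat edges (so the leg's bounding box is flush with the corner).

Four stools sit around the table at the −y, +y, −x, +x sides.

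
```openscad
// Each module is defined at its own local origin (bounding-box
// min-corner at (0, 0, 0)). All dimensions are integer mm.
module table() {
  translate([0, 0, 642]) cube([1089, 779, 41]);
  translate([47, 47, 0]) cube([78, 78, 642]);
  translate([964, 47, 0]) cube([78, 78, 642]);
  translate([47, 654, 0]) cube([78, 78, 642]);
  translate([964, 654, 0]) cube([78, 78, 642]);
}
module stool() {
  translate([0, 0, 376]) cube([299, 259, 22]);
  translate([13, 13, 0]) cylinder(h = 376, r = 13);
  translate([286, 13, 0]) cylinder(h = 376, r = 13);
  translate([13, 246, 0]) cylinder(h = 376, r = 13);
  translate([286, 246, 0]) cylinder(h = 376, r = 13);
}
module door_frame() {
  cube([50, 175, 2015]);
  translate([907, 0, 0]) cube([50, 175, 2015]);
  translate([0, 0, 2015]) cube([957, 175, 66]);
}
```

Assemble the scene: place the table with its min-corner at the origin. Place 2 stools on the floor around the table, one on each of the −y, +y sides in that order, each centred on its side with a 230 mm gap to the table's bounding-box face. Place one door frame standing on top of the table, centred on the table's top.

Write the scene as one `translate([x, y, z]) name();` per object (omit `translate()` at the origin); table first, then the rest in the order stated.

table();
translate([395, -489, 0]) stool();
translate([395, 1009, 0]) stool();
translate([66, 302, 683]) door_frame();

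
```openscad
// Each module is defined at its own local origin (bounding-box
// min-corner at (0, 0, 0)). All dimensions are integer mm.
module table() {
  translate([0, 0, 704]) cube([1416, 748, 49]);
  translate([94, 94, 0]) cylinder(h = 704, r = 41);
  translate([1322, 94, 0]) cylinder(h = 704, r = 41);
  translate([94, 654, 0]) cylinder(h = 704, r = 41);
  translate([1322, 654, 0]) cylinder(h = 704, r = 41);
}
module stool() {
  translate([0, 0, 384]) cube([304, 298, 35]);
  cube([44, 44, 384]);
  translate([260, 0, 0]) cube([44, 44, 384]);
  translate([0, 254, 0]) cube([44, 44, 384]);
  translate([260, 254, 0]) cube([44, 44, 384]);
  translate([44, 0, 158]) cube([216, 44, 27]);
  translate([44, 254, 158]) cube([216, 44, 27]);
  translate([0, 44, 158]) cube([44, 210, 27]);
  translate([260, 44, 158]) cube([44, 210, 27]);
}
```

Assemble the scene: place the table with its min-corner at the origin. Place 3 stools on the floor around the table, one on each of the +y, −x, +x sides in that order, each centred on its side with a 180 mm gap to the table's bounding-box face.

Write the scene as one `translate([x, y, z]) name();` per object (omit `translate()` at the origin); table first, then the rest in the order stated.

table();
translate([556, 928, 0]) stool();
translate([-484, 225, 0]) stool();
translate([1596, 225, 0]) stool();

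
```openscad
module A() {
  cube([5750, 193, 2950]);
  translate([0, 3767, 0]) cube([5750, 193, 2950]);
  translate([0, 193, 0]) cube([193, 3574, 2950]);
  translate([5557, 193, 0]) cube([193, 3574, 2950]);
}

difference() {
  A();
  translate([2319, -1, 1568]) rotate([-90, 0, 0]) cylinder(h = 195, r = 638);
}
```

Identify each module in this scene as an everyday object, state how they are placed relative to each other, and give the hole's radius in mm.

The subtracted cylinder has r = 638 mm.

A is a house frame. The house frame has a circular hole through its front wall. The hole's radius is 638 mm.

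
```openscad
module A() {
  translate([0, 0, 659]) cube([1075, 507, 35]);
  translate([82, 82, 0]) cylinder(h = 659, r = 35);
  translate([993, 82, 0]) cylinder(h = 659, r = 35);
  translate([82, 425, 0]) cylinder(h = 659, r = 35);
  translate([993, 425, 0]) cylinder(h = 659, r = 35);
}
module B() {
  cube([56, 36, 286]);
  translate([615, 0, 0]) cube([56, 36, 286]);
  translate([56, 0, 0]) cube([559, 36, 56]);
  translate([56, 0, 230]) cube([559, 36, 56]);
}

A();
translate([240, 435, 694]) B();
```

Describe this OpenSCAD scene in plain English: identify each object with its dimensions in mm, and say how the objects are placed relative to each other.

A is a table: top 1075 mm (x) × 507 mm (y), 35 mm thick, upper face at z = 694 mm, on four round legs of 70 mm diameter, each leg's bounding box inset 47 mm from the nearest pair of top edges, running from z = 0 to the bottom of the top.

B is a picture frame with a 559×174 mm rectangular opening (x by z) and a uniform 56 mm border on every side. Frame depth is 36 mm along y. It is built from two vertical stiles running the full outside height and two horizontal rails spanning the gap between the stiles.

The picture frame is on top of the table.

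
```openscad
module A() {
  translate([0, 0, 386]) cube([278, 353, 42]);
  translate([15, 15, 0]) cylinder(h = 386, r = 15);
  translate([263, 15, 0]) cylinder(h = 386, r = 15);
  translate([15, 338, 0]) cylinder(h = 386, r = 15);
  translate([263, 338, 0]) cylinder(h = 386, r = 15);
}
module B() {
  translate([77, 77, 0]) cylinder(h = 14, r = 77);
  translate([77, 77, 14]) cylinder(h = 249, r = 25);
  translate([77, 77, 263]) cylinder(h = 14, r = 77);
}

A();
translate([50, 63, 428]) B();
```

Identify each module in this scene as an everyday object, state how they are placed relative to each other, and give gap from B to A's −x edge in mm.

The spool's min-x is at 50; the stool's min-x is 0; gap = 50 mm.

A is a stool. B is a spool. The spool is on top of the stool. The gap from the spool to the stool's −x edge is 50 mm.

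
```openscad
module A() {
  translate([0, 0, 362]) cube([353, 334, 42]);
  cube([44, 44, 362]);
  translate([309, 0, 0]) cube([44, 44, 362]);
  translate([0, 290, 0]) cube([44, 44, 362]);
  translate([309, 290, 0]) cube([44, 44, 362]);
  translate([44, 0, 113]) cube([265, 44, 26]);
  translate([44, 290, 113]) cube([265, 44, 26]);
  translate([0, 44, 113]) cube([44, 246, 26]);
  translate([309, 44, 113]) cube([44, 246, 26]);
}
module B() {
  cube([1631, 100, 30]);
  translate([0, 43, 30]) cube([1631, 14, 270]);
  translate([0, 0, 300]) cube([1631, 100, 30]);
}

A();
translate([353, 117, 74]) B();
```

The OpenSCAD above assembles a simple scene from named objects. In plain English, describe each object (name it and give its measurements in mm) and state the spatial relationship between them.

A is a simple wooden stool: a rectangular seat 353 mm (x) by 334 mm (y), 42 mm thick, top face at z = 404 mm, on four square legs, each 44×44 mm in cross-section. The legs rest on z = 0, each flush with a corner of the seat. Four stretchers, 44 mm wide and 26 mm tall, connect adjacent legs with their undersides at z = 113 mm, each running between the inner faces of the legs it joins and aligned with the legs' outer faces on the other axis.

B is an I-beam lying along x, 1631 mm long. Overall section height 330 mm. Two flanges 100 mm wide (y) and 30 mm thick, one on the floor and one at the top; a web 14 mm thick runs between them, centred on the flange width.

The I-beam is beside the stool with their tops flush at z = 404.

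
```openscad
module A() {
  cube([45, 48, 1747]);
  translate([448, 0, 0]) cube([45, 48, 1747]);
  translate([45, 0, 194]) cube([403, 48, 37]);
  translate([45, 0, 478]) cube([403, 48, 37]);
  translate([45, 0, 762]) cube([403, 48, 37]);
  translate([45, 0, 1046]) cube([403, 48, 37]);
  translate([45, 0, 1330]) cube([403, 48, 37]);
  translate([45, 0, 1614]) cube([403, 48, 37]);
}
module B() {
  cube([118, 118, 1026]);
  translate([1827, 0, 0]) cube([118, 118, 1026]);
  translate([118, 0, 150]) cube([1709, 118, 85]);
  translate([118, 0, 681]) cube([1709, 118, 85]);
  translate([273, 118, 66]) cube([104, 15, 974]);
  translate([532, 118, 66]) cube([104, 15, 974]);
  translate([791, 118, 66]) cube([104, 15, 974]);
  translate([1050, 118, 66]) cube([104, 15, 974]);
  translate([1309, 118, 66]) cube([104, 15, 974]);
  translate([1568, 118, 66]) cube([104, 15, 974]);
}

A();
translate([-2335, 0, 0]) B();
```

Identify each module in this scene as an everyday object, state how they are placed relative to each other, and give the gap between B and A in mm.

A is a ladder. B is a fence section. The fence section is on the floor beside the ladder on its −x side. The gap between the fence section and the ladder is 390 mm.

The fence section's nearest face is 390 mm from the ladder's −x face.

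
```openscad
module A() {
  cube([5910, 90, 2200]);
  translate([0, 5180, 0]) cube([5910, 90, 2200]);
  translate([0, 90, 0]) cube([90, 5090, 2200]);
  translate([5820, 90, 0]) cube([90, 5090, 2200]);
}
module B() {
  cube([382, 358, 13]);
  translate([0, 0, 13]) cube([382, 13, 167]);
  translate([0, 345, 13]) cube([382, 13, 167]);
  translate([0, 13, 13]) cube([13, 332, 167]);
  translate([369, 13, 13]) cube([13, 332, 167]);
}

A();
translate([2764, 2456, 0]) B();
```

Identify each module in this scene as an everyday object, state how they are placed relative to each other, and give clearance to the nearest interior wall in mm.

Clearances: x = 2674, y = 2366; minimum 2366 mm.

A is a house frame. B is an open box. The open box sits inside the house frame, centred. The clearance to the nearest interior wall is 2366 mm.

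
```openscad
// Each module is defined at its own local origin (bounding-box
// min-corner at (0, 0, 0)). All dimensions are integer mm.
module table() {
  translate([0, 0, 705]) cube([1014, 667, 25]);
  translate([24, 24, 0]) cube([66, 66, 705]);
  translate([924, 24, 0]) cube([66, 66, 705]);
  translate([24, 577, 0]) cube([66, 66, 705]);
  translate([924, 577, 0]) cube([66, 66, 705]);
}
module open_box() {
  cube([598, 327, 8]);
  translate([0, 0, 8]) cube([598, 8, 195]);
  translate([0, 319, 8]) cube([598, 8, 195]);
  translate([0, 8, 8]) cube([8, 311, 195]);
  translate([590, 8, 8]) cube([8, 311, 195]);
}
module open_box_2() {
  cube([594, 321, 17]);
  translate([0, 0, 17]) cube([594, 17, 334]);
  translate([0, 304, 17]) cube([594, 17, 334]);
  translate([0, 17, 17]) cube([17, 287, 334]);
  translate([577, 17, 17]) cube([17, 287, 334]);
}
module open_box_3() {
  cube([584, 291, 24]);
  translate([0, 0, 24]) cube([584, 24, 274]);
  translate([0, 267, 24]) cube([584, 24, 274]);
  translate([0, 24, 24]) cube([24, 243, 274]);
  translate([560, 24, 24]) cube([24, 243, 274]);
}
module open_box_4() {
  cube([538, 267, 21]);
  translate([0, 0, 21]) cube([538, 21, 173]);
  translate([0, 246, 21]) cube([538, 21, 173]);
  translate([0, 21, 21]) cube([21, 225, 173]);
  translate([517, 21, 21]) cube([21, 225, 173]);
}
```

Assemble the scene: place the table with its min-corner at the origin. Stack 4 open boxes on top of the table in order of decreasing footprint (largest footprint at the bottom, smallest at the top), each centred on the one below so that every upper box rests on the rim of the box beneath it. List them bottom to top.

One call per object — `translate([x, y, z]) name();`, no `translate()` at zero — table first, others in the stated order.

table();
translate([208, 170, 730]) open_box();
translate([210, 173, 933]) open_box_2();
translate([215, 188, 1284]) open_box_3();
translate([238, 200, 1582]) open_box_4();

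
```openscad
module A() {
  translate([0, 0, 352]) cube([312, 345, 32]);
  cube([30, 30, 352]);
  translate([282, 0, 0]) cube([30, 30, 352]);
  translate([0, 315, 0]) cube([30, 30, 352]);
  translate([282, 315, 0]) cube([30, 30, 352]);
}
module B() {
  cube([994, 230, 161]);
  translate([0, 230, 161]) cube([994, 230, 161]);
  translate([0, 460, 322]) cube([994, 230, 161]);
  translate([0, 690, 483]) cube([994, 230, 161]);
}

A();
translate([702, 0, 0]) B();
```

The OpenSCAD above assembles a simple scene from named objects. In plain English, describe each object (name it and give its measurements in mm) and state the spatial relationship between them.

A is a simple wooden stool: a rectangular seat 312 mm (x) by 345 mm (y), 32 mm thick, top face at z = 384 mm, on four square legs, each 30×30 mm in cross-section. The legs rest on z = 0, each flush with a corner of the seat.

B is a straight staircase of 4 solid steps. Each step is 994 mm wide (x), 230 mm deep (y, the going) and 161 mm tall (the rise). The first step rests on the floor; each subsequent step sits one going further in +y and one rise higher in +z, directly behind and above the previous step with no overlap.

The staircase is on the floor beside the stool on its +x side.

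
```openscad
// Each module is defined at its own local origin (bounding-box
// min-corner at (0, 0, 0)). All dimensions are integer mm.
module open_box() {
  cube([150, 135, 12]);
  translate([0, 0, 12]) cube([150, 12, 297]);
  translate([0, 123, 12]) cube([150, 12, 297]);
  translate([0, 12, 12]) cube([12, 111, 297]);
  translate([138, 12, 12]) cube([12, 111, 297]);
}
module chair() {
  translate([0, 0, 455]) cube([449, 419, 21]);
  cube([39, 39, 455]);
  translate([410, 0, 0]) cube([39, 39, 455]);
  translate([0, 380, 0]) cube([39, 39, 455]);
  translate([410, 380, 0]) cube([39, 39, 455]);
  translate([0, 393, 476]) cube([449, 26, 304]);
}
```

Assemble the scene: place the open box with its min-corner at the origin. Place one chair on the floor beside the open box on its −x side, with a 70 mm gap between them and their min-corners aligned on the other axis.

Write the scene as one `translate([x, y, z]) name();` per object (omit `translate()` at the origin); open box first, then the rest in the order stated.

open_box();
translate([-519, 0, 0]) chair();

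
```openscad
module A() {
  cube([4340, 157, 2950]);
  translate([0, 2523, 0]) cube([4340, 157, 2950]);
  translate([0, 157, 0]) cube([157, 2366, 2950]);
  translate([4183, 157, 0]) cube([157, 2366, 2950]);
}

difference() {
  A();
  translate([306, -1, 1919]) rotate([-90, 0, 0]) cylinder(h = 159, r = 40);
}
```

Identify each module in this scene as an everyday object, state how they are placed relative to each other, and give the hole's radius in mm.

The subtracted cylinder has r = 40 mm.

A is a house frame. The house frame has a circular hole through its front wall. The hole's radius is 40 mm.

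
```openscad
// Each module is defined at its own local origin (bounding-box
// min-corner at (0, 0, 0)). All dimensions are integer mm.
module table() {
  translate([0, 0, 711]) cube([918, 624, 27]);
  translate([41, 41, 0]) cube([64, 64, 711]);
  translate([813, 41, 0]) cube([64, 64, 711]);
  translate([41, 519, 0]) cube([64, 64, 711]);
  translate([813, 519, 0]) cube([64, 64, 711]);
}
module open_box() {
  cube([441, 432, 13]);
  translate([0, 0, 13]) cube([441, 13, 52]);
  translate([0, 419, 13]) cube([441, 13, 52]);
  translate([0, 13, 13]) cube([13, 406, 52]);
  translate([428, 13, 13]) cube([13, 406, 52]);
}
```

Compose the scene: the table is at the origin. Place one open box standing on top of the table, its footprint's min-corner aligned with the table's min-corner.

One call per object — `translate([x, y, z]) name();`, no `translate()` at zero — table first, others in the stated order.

table();
translate([0, 0, 738]) open_box();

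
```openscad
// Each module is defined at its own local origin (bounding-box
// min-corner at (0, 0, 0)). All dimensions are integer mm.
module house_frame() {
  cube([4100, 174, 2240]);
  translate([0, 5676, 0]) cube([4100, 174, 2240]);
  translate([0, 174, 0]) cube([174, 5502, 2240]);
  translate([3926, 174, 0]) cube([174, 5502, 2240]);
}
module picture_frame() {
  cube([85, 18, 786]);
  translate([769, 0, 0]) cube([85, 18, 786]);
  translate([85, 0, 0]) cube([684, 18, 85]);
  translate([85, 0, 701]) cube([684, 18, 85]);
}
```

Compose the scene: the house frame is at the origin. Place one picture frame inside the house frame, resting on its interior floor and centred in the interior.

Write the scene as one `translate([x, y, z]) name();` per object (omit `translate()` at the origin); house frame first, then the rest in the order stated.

house_frame();
translate([1623, 2916, 0]) picture_frame();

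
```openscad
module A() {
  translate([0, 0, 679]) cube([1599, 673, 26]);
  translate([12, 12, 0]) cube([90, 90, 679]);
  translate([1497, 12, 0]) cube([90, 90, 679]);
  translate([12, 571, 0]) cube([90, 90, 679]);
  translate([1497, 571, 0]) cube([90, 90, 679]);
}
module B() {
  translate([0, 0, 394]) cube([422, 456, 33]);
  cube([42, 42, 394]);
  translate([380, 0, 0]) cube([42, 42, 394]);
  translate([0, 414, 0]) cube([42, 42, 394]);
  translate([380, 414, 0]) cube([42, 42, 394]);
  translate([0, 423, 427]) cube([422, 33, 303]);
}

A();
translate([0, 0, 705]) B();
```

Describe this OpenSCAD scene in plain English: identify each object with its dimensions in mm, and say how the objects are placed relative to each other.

A is a rectangular dining table. The top is 1599×673×26 mm with its upper surface at z = 705 mm. It stands on four 90×90 mm square legs, each inset 12 mm from the nearest pair of top edges, running from the floor to the underside of the top.

B is a chair. The seat is a 422×456×33 mm slab with its top at z = 427 mm, on four 42×42 mm corner legs (flush with the seat edges, standing on z = 0). A flat backrest 33 mm thick, 303 mm tall, spans the full seat width and rises from the seat top along its +y edge, rear face flush with the rear of the seat.

The chair is on top of the table.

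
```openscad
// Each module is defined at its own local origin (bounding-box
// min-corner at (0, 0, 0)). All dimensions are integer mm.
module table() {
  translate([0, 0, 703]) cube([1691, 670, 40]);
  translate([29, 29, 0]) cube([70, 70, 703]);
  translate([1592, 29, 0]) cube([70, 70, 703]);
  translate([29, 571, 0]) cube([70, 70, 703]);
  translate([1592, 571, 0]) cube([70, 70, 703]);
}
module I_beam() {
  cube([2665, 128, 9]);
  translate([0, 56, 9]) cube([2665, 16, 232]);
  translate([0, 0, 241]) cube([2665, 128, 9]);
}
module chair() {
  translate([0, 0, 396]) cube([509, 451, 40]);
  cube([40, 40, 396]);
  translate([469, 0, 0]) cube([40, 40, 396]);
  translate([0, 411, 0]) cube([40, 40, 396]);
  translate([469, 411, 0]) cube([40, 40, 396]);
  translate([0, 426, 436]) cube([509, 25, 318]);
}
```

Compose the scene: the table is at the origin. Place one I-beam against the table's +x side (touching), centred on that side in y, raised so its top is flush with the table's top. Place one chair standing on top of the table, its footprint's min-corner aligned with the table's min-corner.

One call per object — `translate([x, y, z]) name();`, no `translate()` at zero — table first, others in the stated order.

table();
translate([1691, 271, 493]) I_beam();
translate([0, 0, 743]) chair();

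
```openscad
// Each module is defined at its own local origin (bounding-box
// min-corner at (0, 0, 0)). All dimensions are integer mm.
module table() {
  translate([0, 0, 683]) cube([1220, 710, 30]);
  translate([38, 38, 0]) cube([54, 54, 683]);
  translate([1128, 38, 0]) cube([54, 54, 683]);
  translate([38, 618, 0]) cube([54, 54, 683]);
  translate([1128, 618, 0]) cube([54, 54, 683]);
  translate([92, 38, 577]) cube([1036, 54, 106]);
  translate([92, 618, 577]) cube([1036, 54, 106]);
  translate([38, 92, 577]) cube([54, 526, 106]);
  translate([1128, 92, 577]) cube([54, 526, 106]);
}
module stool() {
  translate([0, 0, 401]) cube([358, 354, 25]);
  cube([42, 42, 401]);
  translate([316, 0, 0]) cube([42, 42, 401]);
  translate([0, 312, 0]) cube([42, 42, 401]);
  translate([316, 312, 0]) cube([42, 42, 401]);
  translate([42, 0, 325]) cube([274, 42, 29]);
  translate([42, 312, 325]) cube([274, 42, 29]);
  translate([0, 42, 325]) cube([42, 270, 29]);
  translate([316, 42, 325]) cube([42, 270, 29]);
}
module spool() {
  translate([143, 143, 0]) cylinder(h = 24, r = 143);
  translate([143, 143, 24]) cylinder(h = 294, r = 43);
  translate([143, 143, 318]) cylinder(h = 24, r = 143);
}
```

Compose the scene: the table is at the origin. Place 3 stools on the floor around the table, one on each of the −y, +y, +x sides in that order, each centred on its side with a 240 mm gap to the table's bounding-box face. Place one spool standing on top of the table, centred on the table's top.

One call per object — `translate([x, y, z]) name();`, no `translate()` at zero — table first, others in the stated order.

table();
translate([431, -594, 0]) stool();
translate([431, 950, 0]) stool();
translate([1460, 178, 0]) stool();
translate([467, 212, 713]) spool();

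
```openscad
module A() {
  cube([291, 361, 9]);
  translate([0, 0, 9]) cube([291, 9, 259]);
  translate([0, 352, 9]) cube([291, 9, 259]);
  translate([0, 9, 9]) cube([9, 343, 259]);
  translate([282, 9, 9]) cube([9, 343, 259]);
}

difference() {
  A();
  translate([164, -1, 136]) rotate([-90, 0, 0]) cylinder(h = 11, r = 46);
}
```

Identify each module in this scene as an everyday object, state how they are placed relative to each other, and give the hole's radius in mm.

The subtracted cylinder has r = 46 mm.

A is an open box. The open box has a circular hole through its front wall. The hole's radius is 46 mm.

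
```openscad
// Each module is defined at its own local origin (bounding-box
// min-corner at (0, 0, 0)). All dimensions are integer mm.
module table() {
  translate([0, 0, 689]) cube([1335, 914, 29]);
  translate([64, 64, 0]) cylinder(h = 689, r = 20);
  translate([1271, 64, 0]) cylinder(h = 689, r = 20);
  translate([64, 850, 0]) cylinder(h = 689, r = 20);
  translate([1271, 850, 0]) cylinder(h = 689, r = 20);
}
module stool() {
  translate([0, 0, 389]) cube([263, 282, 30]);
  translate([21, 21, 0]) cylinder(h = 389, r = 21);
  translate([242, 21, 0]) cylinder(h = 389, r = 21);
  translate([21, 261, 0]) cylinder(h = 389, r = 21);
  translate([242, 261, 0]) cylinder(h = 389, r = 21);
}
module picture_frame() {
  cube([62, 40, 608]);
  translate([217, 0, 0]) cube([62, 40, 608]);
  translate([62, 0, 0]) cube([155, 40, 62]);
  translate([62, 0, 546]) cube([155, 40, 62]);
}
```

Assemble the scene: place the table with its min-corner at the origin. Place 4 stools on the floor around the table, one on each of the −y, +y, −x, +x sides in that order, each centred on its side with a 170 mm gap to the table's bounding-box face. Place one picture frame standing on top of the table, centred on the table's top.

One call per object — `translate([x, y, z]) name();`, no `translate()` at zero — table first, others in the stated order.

table();
translate([536, -452, 0]) stool();
translate([536, 1084, 0]) stool();
translate([-433, 316, 0]) stool();
translate([1505, 316, 0]) stool();
translate([528, 437, 718]) picture_frame();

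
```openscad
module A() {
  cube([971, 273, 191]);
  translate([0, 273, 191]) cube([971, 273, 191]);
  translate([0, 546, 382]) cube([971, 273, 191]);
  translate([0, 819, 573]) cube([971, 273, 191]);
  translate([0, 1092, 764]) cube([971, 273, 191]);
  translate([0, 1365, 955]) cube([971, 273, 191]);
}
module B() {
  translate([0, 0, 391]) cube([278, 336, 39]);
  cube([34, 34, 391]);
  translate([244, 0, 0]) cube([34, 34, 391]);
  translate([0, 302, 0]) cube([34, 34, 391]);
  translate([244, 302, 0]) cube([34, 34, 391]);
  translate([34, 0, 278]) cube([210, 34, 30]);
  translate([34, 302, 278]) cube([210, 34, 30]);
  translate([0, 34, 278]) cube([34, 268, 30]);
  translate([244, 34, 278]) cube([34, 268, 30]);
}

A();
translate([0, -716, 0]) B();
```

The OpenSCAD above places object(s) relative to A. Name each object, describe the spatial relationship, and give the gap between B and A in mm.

The stool's nearest face is 380 mm from the staircase's −y face.

A is a staircase. B is a stool. The stool is on the floor beside the staircase on its −y side. The gap between the stool and the staircase is 380 mm.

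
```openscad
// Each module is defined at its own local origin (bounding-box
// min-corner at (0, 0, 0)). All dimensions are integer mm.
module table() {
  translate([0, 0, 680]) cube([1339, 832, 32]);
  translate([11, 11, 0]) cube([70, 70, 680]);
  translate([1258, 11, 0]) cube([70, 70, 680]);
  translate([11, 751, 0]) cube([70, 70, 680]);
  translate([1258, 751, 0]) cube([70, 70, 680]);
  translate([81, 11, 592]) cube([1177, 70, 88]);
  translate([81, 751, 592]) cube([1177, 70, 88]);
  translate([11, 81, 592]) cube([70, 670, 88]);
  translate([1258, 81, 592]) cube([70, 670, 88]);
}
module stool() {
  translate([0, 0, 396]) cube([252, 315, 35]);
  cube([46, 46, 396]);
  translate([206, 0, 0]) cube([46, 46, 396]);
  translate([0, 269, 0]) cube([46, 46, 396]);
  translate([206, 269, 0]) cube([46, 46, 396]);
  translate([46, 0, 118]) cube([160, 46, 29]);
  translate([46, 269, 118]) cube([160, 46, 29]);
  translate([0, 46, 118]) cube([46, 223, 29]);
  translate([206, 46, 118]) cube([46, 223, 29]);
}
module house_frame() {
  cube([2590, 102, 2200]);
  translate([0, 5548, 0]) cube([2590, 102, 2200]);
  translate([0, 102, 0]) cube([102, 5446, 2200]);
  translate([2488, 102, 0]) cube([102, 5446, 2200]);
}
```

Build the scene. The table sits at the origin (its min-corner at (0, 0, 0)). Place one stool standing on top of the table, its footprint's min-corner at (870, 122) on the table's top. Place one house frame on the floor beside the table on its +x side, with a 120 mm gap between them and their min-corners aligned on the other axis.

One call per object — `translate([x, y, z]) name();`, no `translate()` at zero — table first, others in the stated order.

table();
translate([870, 122, 712]) stool();
translate([1459, 0, 0]) house_frame();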